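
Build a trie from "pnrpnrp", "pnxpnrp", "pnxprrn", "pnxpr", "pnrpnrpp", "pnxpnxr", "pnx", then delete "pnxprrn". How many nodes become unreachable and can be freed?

2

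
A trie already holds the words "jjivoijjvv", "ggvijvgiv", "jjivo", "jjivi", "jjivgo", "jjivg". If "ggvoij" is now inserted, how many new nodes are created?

Walking "ggvoij" from the root, the first 3 characters ("ggv") follow existing edges; "o" is the first miss.
Each of the 3 remaining characters creates one node.

3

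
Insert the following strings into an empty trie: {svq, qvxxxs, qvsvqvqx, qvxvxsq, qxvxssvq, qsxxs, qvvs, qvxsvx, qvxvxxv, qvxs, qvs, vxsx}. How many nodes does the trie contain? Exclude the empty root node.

Insert word by word; a character creates a node only if that edge doesn't already exist:
  "svq" → 3 new (s, v, q)
  "qvxxxs" → 6 new (q, v, x, x, x, s)
  "qvsvqvqx" → prefix "qv" already present; 6 new (s, v, q, v, q, x)
  "qvxvxsq" → prefix "qvx" already present; 4 new (v, x, s, q)
  "qxvxssvq" → prefix "q" already present; 7 new (x, v, x, s, s, v, q)
  "qsxxs" → prefix "q" already present; 4 new (s, x, x, s)
  "qvvs" → prefix "qv" already present; 2 new (v, s)
  "qvxsvx" → prefix "qvx" already present; 3 new (s, v, x)
  "qvxvxxv" → prefix "qvxvx" already present; 2 new (x, v)
  "qvxs" → prefix "qvxs" already present; 0 new (none)
  "qvs" → prefix "qvs" already present; 0 new (none)
  "vxsx" → 4 new (v, x, s, x)
Total nodes = 3 + 6 + 6 + 4 + 7 + 4 + 2 + 3 + 2 + 0 + 0 + 4 = 41

41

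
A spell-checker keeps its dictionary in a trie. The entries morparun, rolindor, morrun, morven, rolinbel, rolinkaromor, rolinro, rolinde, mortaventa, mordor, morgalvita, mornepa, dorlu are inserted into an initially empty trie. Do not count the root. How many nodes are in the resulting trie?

61

Insert word by word; a character creates a node only if that edge doesn't already exist:
  "morparun" → 8 new (m, o, r, p, a, r, u, n)
  "rolindor" → 8 new (r, o, l, i, n, d, o, r)
  "morrun" → prefix "mor" already present; 3 new (r, u, n)
  "morven" → prefix "mor" already present; 3 new (v, e, n)
  "rolinbel" → prefix "rolin" already present; 3 new (b, e, l)
  "rolinkaromor" → prefix "rolin" already present; 7 new (k, a, r, o, m, o, r)
  "rolinro" → prefix "rolin" already present; 2 new (r, o)
  "rolinde" → prefix "rolind" already present; 1 new (e)
  "mortaventa" → prefix "mor" already present; 7 new (t, a, v, e, n, t, a)
  "mordor" → prefix "mor" already present; 3 new (d, o, r)
  "morgalvita" → prefix "mor" already present; 7 new (g, a, l, v, i, t, a)
  "mornepa" → prefix "mor" already present; 4 new (n, e, p, a)
  "dorlu" → 5 new (d, o, r, l, u)
Total nodes = 8 + 8 + 3 + 3 + 3 + 7 + 2 + 1 + 7 + 3 + 7 + 4 + 5 = 61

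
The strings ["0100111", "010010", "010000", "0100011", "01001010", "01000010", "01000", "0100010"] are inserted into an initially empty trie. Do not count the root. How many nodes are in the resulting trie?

17

Insert word by word; a character creates a node only if that edge doesn't already exist:
  "0100111" → 7 new (0, 1, 0, 0, 1, 1, 1)
  "010010" → prefix "01001" already present; 1 new (0)
  "010000" → prefix "0100" already present; 2 new (0, 0)
  "0100011" → prefix "01000" already present; 2 new (1, 1)
  "01001010" → prefix "010010" already present; 2 new (1, 0)
  "01000010" → prefix "010000" already present; 2 new (1, 0)
  "01000" → prefix "01000" already present; 0 new (none)
  "0100010" → prefix "010001" already present; 1 new (0)
Total nodes = 7 + 1 + 2 + 2 + 2 + 2 + 0 + 1 = 17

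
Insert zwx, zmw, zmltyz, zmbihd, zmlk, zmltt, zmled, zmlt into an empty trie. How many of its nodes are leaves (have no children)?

A leaf is a node with no children — equivalently, the end of a word that is not a proper prefix of any other stored word.
Those words: "zmbihd", "zmled", "zmlk", "zmltt", "zmltyz", "zmw", "zwx"
Leaf count: 7

7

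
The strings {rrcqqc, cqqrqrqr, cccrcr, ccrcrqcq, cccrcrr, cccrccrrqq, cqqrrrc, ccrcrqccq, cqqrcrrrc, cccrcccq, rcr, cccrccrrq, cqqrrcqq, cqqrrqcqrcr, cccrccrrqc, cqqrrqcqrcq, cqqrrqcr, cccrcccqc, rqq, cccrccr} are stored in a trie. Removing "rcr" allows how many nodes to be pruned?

2

A node on "rcr"'s path can go only if nothing else ends at it or branches off below it.
The suffix "cr" (2 nodes) is used only by "rcr"; the node for "r" still has the child "r", so pruning stops there.
Nodes removed: 2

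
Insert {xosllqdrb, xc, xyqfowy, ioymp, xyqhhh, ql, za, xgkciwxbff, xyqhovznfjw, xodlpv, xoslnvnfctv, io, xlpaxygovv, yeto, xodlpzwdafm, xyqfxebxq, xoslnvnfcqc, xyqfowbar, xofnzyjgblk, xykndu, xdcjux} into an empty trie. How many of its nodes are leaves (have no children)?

20

Leaves are exactly the stored words that no other stored word extends.
Those words: "ioymp", "ql", "xc", "xdcjux", "xgkciwxbff", "xlpaxygovv", "xodlpv", "xodlpzwdafm", "xofnzyjgblk", "xosllqdrb", "xoslnvnfcqc", "xoslnvnfctv", "xykndu", "xyqfowbar", "xyqfowy", "xyqfxebxq", "xyqhhh", "xyqhovznfjw", "yeto", "za"
Leaf count: 20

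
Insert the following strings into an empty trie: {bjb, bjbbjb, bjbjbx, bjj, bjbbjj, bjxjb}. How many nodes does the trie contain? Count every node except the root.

Trie structure (* marks end of a word):
(root)
└─ b
   └─ j
      ├─ b *
      │  ├─ b
      │  │  └─ j
      │  │     ├─ b *
      │  │     └─ j *
      │  └─ j
      │     └─ b
      │        └─ x *
      ├─ j *
      └─ x
         └─ j
            └─ b *
Counting every labelled node above: 14.

14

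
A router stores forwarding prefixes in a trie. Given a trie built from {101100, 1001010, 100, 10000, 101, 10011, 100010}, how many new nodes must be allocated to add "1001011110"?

The longest prefix of "1001011110" already in the trie is "100101" (length 6).
New nodes needed: |"1001011110"| − 6 = 10 − 6 = 4.

4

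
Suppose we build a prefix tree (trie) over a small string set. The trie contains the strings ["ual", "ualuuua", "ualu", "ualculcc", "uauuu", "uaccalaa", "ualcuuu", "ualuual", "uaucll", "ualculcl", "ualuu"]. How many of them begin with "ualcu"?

Traverse to the node for "ualcu", then collect every word in that subtree.
Words under "ualcu": ualculcc, ualculcl, ualcuuu
Count: 3

3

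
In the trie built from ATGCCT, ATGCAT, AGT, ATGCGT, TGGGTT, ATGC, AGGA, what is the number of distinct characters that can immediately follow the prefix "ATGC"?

The children of the "ATGC" node are the distinct next characters among strings starting with "ATGC".
Distinct next characters after "ATGC": A, C, G.
That node has 3 child edges.

3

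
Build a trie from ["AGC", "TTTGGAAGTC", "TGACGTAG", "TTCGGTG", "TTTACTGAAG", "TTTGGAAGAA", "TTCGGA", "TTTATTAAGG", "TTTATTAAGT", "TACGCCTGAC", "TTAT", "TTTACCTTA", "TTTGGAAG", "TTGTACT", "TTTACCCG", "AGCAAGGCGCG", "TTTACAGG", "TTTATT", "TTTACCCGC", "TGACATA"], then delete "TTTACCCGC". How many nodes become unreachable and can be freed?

1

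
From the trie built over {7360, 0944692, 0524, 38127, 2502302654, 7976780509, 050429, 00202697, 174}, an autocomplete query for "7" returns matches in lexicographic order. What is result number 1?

7360

Filter for "7…" and sort: "7360", "7976780509"
Position 1: 7360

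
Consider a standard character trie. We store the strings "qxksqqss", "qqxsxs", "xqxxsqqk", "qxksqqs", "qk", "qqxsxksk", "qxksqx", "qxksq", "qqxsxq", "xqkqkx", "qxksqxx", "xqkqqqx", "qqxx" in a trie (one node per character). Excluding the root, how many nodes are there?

Count nodes per top-level branch (shared prefixes stored once):
  'q'-branch (qk, qqxsxksk, qqxsxq, qqxsxs, qqxx, qxksq, qxksqqs, qxksqqss, qxksqx, qxksqxx): 21 nodes
  'x'-branch (xqkqkx, xqkqqqx, xqxxsqqk): 15 nodes
Sum: 36

36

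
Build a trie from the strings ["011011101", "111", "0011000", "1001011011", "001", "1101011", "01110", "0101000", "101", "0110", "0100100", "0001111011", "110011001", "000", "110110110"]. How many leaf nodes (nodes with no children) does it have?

Leaves are exactly the stored words that no other stored word extends.
Those words: "0001111011", "0011000", "0100100", "0101000", "011011101", "01110", "1001011011", "101", "110011001", "1101011", "110110110", "111"
Leaf count: 12

12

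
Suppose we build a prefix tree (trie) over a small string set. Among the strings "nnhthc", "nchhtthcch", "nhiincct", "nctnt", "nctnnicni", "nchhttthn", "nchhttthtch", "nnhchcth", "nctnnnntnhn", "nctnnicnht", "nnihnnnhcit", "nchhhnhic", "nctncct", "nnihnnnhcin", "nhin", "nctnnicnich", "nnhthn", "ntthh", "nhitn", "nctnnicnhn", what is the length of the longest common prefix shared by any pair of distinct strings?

Look for the deepest trie node that still has at least two words in its subtree.
"nnihnnnhcin" and "nnihnnnhcit" agree on "nnihnnnhci" (10 characters) before diverging; nothing deeper is shared.
Longest shared-prefix length: 10

10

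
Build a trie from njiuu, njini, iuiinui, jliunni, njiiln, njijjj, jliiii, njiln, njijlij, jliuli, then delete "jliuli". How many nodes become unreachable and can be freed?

A node on "jliuli"'s path can go only if nothing else ends at it or branches off below it.
The suffix "li" (2 nodes) is used only by "jliuli"; the node for "jliu" still has the child "n", so pruning stops there.
Nodes removed: 2

2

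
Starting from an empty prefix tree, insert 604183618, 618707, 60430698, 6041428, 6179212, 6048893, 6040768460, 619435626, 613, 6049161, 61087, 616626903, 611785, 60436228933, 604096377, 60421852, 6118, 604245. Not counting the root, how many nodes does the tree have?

84

For each word, the new-node count is its length minus the longest prefix already in the trie:
  "604183618" → 9 new (6, 0, 4, 1, 8, 3, 6, 1, 8)
  "618707" → prefix "6" already present; 5 new (1, 8, 7, 0, 7)
  "60430698" → prefix "604" already present; 5 new (3, 0, 6, 9, 8)
  "6041428" → prefix "6041" already present; 3 new (4, 2, 8)
  "6179212" → prefix "61" already present; 5 new (7, 9, 2, 1, 2)
  "6048893" → prefix "604" already present; 4 new (8, 8, 9, 3)
  "6040768460" → prefix "604" already present; 7 new (0, 7, 6, 8, 4, 6, 0)
  "619435626" → prefix "61" already present; 7 new (9, 4, 3, 5, 6, 2, 6)
  "613" → prefix "61" already present; 1 new (3)
  "6049161" → prefix "604" already present; 4 new (9, 1, 6, 1)
  "61087" → prefix "61" already present; 3 new (0, 8, 7)
  "616626903" → prefix "61" already present; 7 new (6, 6, 2, 6, 9, 0, 3)
  "611785" → prefix "61" already present; 4 new (1, 7, 8, 5)
  "60436228933" → prefix "6043" already present; 7 new (6, 2, 2, 8, 9, 3, 3)
  "604096377" → prefix "6040" already present; 5 new (9, 6, 3, 7, 7)
  "60421852" → prefix "604" already present; 5 new (2, 1, 8, 5, 2)
  "6118" → prefix "611" already present; 1 new (8)
  "604245" → prefix "6042" already present; 2 new (4, 5)
Total nodes = 9 + 5 + 5 + 3 + 5 + 4 + 7 + 7 + 1 + 4 + 3 + 7 + 4 + 7 + 5 + 5 + 1 + 2 = 84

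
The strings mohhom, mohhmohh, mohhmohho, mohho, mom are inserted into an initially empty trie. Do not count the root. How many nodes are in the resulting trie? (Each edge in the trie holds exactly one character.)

Trie structure (* marks end of a word):
(root)
└─ m
   └─ o
      ├─ h
      │  └─ h
      │     ├─ m
      │     │  └─ o
      │     │     └─ h
      │     │        └─ h *
      │     │           └─ o *
      │     └─ o *
      │        └─ m *
      └─ m *
Counting every labelled node above: 12.

12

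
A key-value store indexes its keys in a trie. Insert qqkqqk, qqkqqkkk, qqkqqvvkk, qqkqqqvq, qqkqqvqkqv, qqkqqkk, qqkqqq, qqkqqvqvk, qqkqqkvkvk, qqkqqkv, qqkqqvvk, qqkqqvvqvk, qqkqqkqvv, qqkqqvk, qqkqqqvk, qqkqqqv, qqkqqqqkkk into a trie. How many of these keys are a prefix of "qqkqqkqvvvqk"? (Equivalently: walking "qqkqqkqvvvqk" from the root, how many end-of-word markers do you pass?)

Traverse "qqkqqkqvvvqk" character by character; count nodes along the way that are marked as word ends.
Prefixes of the query that are stored words: "qqkqqk", "qqkqqkqvv"
Count: 2

2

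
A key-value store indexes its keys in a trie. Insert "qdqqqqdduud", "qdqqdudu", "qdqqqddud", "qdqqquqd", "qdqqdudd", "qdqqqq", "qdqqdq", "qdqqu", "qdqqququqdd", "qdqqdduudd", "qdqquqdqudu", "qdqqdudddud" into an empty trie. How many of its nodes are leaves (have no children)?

9

A leaf is a node with no children — equivalently, the end of a word that is not a proper prefix of any other stored word.
Those words: "qdqqdduudd", "qdqqdq", "qdqqdudddud", "qdqqdudu", "qdqqqddud", "qdqqqqdduud", "qdqqquqd", "qdqqququqdd", "qdqquqdqudu"
Leaf count: 9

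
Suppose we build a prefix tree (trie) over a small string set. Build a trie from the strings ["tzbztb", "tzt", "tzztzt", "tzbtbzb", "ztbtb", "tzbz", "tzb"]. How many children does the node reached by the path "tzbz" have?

Walk "tzbz" from the root, arriving at one node.
Distinct next characters after "tzbz": t.
That node has 1 child edge.

1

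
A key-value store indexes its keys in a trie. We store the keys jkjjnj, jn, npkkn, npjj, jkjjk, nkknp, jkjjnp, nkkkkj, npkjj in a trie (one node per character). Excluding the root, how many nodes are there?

25

Count nodes per top-level branch (shared prefixes stored once):
  'j'-branch (jkjjk, jkjjnj, jkjjnp, jn): 9 nodes
  'n'-branch (nkkkkj, nkknp, npjj, npkjj, npkkn): 16 nodes
Sum: 25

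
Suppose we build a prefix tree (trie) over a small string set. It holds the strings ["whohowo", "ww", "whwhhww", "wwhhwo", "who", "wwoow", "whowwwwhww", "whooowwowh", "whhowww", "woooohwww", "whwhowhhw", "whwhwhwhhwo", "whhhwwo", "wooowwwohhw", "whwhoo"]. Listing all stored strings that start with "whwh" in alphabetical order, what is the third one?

Words with prefix "whwh", in lexicographic order: "whwhhww", "whwhoo", "whwhowhhw", "whwhwhwhhwo"
The 3rd is whwhowhhw.

whwhowhhw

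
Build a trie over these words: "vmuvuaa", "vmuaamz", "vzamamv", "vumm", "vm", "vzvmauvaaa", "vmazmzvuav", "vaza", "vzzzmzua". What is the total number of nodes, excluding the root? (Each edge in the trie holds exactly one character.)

For each word, the new-node count is its length minus the longest prefix already in the trie:
  "vmuvuaa" → 7 new (v, m, u, v, u, a, a)
  "vmuaamz" → prefix "vmu" already present; 4 new (a, a, m, z)
  "vzamamv" → prefix "v" already present; 6 new (z, a, m, a, m, v)
  "vumm" → prefix "v" already present; 3 new (u, m, m)
  "vm" → prefix "vm" already present; 0 new (none)
  "vzvmauvaaa" → prefix "vz" already present; 8 new (v, m, a, u, v, a, a, a)
  "vmazmzvuav" → prefix "vm" already present; 8 new (a, z, m, z, v, u, a, v)
  "vaza" → prefix "v" already present; 3 new (a, z, a)
  "vzzzmzua" → prefix "vz" already present; 6 new (z, z, m, z, u, a)
Total nodes = 7 + 4 + 6 + 3 + 0 + 8 + 8 + 3 + 6 = 45

45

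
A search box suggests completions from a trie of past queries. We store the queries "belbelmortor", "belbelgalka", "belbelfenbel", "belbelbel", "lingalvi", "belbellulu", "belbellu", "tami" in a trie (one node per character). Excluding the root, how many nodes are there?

42

Trace insertions, counting only characters that open a new branch:
  "belbelmortor" → 12 new (b, e, l, b, e, l, m, o, r, t, o, r)
  "belbelgalka" → prefix "belbel" already present; 5 new (g, a, l, k, a)
  "belbelfenbel" → prefix "belbel" already present; 6 new (f, e, n, b, e, l)
  "belbelbel" → prefix "belbel" already present; 3 new (b, e, l)
  "lingalvi" → 8 new (l, i, n, g, a, l, v, i)
  "belbellulu" → prefix "belbel" already present; 4 new (l, u, l, u)
  "belbellu" → prefix "belbellu" already present; 0 new (none)
  "tami" → 4 new (t, a, m, i)
Total nodes = 12 + 5 + 6 + 3 + 8 + 4 + 0 + 4 = 42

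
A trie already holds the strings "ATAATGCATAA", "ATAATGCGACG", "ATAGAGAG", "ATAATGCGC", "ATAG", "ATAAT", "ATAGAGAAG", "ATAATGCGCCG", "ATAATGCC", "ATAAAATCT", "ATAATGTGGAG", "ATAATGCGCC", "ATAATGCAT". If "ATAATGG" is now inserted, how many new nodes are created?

The longest prefix of "ATAATGG" already in the trie is "ATAATG" (length 6).
New nodes needed: |"ATAATGG"| − 6 = 7 − 6 = 1.

1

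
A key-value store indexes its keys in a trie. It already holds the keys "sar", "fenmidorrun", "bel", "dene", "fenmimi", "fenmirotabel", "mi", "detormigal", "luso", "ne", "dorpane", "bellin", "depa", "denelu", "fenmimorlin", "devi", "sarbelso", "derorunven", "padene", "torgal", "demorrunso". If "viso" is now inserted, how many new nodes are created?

4

No existing word starts with "v", so every character of "viso" needs a new node.
4 − 0 = 4 new nodes.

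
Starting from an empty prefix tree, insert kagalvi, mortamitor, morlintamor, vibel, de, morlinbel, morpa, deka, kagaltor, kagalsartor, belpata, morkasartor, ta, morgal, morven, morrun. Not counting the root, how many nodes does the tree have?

74

Count nodes per top-level branch (shared prefixes stored once):
  'b'-branch (belpata): 7 nodes
  'd'-branch (de, deka): 4 nodes
  'k'-branch (kagalsartor, kagaltor, kagalvi): 16 nodes
  'm'-branch (morgal, morkasartor, morlinbel, morlintamor, morpa, morrun, mortamitor, morven): 40 nodes
  't'-branch (ta): 2 nodes
  'v'-branch (vibel): 5 nodes
Sum: 74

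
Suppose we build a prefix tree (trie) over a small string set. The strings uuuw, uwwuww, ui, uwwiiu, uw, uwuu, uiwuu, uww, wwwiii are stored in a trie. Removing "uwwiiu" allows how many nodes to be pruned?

3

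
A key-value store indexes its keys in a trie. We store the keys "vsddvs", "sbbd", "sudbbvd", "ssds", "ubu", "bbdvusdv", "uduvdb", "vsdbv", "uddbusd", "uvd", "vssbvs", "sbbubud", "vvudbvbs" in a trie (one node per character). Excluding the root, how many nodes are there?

Insert word by word; a character creates a node only if that edge doesn't already exist:
  "vsddvs" → 6 new (v, s, d, d, v, s)
  "sbbd" → 4 new (s, b, b, d)
  "sudbbvd" → prefix "s" already present; 6 new (u, d, b, b, v, d)
  "ssds" → prefix "s" already present; 3 new (s, d, s)
  "ubu" → 3 new (u, b, u)
  "bbdvusdv" → 8 new (b, b, d, v, u, s, d, v)
  "uduvdb" → prefix "u" already present; 5 new (d, u, v, d, b)
  "vsdbv" → prefix "vsd" already present; 2 new (b, v)
  "uddbusd" → prefix "ud" already present; 5 new (d, b, u, s, d)
  "uvd" → prefix "u" already present; 2 new (v, d)
  "vssbvs" → prefix "vs" already present; 4 new (s, b, v, s)
  "sbbubud" → prefix "sbb" already present; 4 new (u, b, u, d)
  "vvudbvbs" → prefix "v" already present; 7 new (v, u, d, b, v, b, s)
Total nodes = 6 + 4 + 6 + 3 + 3 + 8 + 5 + 2 + 5 + 2 + 4 + 4 + 7 = 59

59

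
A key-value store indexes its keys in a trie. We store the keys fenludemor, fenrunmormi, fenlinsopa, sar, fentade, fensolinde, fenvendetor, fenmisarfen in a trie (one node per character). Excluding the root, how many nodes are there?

Trace insertions, counting only characters that open a new branch:
  "fenludemor" → 10 new (f, e, n, l, u, d, e, m, o, r)
  "fenrunmormi" → prefix "fen" already present; 8 new (r, u, n, m, o, r, m, i)
  "fenlinsopa" → prefix "fenl" already present; 6 new (i, n, s, o, p, a)
  "sar" → 3 new (s, a, r)
  "fentade" → prefix "fen" already present; 4 new (t, a, d, e)
  "fensolinde" → prefix "fen" already present; 7 new (s, o, l, i, n, d, e)
  "fenvendetor" → prefix "fen" already present; 8 new (v, e, n, d, e, t, o, r)
  "fenmisarfen" → prefix "fen" already present; 8 new (m, i, s, a, r, f, e, n)
Total nodes = 10 + 8 + 6 + 3 + 4 + 7 + 8 + 8 = 54

54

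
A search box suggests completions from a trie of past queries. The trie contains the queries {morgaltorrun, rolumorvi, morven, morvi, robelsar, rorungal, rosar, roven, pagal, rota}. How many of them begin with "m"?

3

Filter for entries beginning with "m":
Words under "m": morgaltorrun, morven, morvi
Count: 3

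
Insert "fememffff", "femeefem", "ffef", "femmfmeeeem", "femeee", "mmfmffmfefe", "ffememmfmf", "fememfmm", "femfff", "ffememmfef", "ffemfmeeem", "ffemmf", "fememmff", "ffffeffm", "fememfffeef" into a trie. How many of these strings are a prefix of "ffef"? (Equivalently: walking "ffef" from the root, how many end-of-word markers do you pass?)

Check each prefix of "ffef" against the stored set — each match is an end-marker on the path.
Prefixes of the query that are stored words: "ffef"
Count: 1

1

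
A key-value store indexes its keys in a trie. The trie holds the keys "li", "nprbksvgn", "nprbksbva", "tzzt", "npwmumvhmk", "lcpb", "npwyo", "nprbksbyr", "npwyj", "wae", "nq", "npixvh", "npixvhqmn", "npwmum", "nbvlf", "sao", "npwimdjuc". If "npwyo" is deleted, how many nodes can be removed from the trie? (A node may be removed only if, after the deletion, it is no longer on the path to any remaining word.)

1

A node on "npwyo"'s path can go only if nothing else ends at it or branches off below it.
The suffix "o" (1 node) is used only by "npwyo"; the node for "npwy" still has the child "j", so pruning stops there.
Nodes removed: 1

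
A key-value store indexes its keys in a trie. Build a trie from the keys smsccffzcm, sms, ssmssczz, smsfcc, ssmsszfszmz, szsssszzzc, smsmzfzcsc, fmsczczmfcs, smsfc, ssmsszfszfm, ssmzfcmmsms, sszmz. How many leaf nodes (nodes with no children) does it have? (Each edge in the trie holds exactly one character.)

Leaves are exactly the stored words that no other stored word extends.
Those words: "fmsczczmfcs", "smsccffzcm", "smsfcc", "smsmzfzcsc", "ssmssczz", "ssmsszfszfm", "ssmsszfszmz", "ssmzfcmmsms", "sszmz", "szsssszzzc"
Leaf count: 10

10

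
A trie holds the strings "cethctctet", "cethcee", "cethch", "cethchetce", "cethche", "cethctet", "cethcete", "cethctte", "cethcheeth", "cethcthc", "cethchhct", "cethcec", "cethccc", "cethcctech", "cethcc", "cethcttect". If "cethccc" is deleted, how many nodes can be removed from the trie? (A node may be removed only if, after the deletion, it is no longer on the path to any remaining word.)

1

Walk "cethccc" from the leaf back toward the root, removing each node that no remaining word uses.
The suffix "c" (1 node) is used only by "cethccc"; the node for "cethcc" still has the child "t", so pruning stops there.
Nodes removed: 1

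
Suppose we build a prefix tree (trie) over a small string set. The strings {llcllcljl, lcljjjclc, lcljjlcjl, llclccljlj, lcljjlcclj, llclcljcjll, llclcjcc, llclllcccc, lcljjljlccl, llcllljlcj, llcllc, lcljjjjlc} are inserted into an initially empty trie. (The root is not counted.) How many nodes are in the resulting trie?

Trace insertions, counting only characters that open a new branch:
  "llcllcljl" → 9 new (l, l, c, l, l, c, l, j, l)
  "lcljjjclc" → prefix "l" already present; 8 new (c, l, j, j, j, c, l, c)
  "lcljjlcjl" → prefix "lcljj" already present; 4 new (l, c, j, l)
  "llclccljlj" → prefix "llcl" already present; 6 new (c, c, l, j, l, j)
  "lcljjlcclj" → prefix "lcljjlc" already present; 3 new (c, l, j)
  "llclcljcjll" → prefix "llclc" already present; 6 new (l, j, c, j, l, l)
  "llclcjcc" → prefix "llclc" already present; 3 new (j, c, c)
  "llclllcccc" → prefix "llcll" already present; 5 new (l, c, c, c, c)
  "lcljjljlccl" → prefix "lcljjl" already present; 5 new (j, l, c, c, l)
  "llcllljlcj" → prefix "llclll" already present; 4 new (j, l, c, j)
  "llcllc" → prefix "llcllc" already present; 0 new (none)
  "lcljjjjlc" → prefix "lcljjj" already present; 3 new (j, l, c)
Total nodes = 9 + 8 + 4 + 6 + 3 + 6 + 3 + 5 + 5 + 4 + 0 + 3 = 56

56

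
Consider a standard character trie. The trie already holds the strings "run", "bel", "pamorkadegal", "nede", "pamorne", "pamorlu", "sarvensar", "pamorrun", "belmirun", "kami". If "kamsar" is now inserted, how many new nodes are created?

"kam" is already a path in the trie; the remaining "sar" must be added.
So 6 − 3 = 3 new nodes.

3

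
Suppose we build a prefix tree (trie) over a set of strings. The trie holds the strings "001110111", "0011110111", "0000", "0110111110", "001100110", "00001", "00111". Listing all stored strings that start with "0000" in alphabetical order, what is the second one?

Filter for "0000…" and sort: "0000", "00001"
Position 2: 00001

00001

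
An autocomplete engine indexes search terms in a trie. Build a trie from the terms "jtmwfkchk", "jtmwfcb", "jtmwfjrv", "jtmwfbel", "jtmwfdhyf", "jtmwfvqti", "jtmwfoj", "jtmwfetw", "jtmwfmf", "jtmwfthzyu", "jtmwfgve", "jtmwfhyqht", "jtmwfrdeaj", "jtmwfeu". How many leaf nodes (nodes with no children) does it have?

A leaf is a node with no children — equivalently, the end of a word that is not a proper prefix of any other stored word.
Those words: "jtmwfbel", "jtmwfcb", "jtmwfdhyf", "jtmwfetw", "jtmwfeu", "jtmwfgve", "jtmwfhyqht", "jtmwfjrv", "jtmwfkchk", "jtmwfmf", "jtmwfoj", "jtmwfrdeaj", "jtmwfthzyu", "jtmwfvqti"
Leaf count: 14

14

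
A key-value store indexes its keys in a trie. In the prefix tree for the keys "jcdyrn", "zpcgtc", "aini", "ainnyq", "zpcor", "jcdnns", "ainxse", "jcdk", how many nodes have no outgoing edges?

Leaves are exactly the stored words that no other stored word extends.
Those words: "aini", "ainnyq", "ainxse", "jcdk", "jcdnns", "jcdyrn", "zpcgtc", "zpcor"
Leaf count: 8

8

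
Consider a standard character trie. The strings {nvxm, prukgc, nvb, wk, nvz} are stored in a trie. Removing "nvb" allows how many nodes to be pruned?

A node on "nvb"'s path can go only if nothing else ends at it or branches off below it.
The suffix "b" (1 node) is used only by "nvb"; the node for "nv" still has the child "x", so pruning stops there.
Nodes removed: 1

1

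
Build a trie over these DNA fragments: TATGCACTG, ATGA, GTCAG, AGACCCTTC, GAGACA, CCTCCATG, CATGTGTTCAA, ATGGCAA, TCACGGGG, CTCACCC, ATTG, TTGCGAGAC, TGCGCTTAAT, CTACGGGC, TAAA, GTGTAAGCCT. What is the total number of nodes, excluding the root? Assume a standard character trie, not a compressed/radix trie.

Insert word by word; a character creates a node only if that edge doesn't already exist:
  "TATGCACTG" → 9 new (T, A, T, G, C, A, C, T, G)
  "ATGA" → 4 new (A, T, G, A)
  "GTCAG" → 5 new (G, T, C, A, G)
  "AGACCCTTC" → prefix "A" already present; 8 new (G, A, C, C, C, T, T, C)
  "GAGACA" → prefix "G" already present; 5 new (A, G, A, C, A)
  "CCTCCATG" → 8 new (C, C, T, C, C, A, T, G)
  "CATGTGTTCAA" → prefix "C" already present; 10 new (A, T, G, T, G, T, T, C, A, A)
  "ATGGCAA" → prefix "ATG" already present; 4 new (G, C, A, A)
  "TCACGGGG" → prefix "T" already present; 7 new (C, A, C, G, G, G, G)
  "CTCACCC" → prefix "C" already present; 6 new (T, C, A, C, C, C)
  "ATTG" → prefix "AT" already present; 2 new (T, G)
  "TTGCGAGAC" → prefix "T" already present; 8 new (T, G, C, G, A, G, A, C)
  "TGCGCTTAAT" → prefix "T" already present; 9 new (G, C, G, C, T, T, A, A, T)
  "CTACGGGC" → prefix "CT" already present; 6 new (A, C, G, G, G, C)
  "TAAA" → prefix "TA" already present; 2 new (A, A)
  "GTGTAAGCCT" → prefix "GT" already present; 8 new (G, T, A, A, G, C, C, T)
Total nodes = 9 + 4 + 5 + 8 + 5 + 8 + 10 + 4 + 7 + 6 + 2 + 8 + 9 + 6 + 2 + 8 = 101

101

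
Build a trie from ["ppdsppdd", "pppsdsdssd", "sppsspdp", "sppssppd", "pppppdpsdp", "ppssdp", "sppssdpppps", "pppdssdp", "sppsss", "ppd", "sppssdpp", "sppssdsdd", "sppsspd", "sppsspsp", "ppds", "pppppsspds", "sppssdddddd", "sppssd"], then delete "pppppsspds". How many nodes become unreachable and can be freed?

After clearing the end-marker at "pppppsspds", prune upward until reaching a node still needed by another word.
The suffix "sspds" (5 nodes) is used only by "pppppsspds"; the node for "ppppp" still has the child "d", so pruning stops there.
Nodes removed: 5

5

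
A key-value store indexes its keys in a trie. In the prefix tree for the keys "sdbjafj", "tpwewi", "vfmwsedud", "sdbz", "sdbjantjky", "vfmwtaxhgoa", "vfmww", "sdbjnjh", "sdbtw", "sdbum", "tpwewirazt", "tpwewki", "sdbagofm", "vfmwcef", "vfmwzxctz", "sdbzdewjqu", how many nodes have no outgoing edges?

Leaves are exactly the stored words that no other stored word extends.
Those words: "sdbagofm", "sdbjafj", "sdbjantjky", "sdbjnjh", "sdbtw", "sdbum", "sdbzdewjqu", "tpwewirazt", "tpwewki", "vfmwcef", "vfmwsedud", "vfmwtaxhgoa", "vfmww", "vfmwzxctz"
Leaf count: 14

14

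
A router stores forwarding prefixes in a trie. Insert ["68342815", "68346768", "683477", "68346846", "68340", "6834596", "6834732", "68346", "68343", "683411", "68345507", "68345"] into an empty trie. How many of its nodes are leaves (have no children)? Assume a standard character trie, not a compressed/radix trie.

10

Leaves are exactly the stored words that no other stored word extends.
Those words: "68340", "683411", "68342815", "68343", "68345507", "6834596", "68346768", "68346846", "6834732", "683477"
Leaf count: 10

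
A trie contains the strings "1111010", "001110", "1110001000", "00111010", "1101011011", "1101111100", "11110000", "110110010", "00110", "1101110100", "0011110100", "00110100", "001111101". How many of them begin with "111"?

3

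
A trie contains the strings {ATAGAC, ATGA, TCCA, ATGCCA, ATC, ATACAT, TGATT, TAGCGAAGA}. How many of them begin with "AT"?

5

Filter for entries beginning with "AT":
Words under "AT": ATACAT, ATAGAC, ATC, ATGA, ATGCCA
Count: 5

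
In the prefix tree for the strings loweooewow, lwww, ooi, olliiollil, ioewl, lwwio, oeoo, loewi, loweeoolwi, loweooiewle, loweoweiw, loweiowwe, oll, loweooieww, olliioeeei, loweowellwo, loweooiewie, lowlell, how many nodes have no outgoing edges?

Leaves are exactly the stored words that no other stored word extends.
Those words: "ioewl", "loewi", "loweeoolwi", "loweiowwe", "loweooewow", "loweooiewie", "loweooiewle", "loweooieww", "loweoweiw", "loweowellwo", "lowlell", "lwwio", "lwww", "oeoo", "olliioeeei", "olliiollil", "ooi"
Leaf count: 17

17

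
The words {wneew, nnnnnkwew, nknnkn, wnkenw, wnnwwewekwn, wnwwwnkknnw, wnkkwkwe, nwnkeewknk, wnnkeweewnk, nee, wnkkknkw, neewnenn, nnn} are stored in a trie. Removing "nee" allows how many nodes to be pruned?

After clearing the end-marker at "nee", prune upward until reaching a node still needed by another word.
Every node on "nee" is still needed (e.g. by "neewnenn"), so nothing is freed.
Nodes removed: 0

0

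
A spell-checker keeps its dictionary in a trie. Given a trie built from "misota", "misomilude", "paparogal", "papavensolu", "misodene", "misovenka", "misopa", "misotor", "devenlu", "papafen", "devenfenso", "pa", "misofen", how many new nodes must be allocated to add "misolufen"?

Walking "misolufen" from the root, the first 4 characters ("miso") follow existing edges; "l" is the first miss.
Each of the 5 remaining characters creates one node.

5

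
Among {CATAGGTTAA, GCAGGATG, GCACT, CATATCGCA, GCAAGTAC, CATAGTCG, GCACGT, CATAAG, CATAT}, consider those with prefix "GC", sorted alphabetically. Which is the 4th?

GCAGGATG

Filter for "GC…" and sort: "GCAAGTAC", "GCACGT", "GCACT", "GCAGGATG"
The 4th is GCAGGATG.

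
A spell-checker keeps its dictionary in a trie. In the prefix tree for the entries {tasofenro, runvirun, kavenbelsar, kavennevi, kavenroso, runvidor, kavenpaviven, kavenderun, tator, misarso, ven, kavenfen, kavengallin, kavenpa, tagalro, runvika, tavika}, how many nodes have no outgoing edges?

16

A leaf is a node with no children — equivalently, the end of a word that is not a proper prefix of any other stored word.
Those words: "kavenbelsar", "kavenderun", "kavenfen", "kavengallin", "kavennevi", "kavenpaviven", "kavenroso", "misarso", "runvidor", "runvika", "runvirun", "tagalro", "tasofenro", "tator", "tavika", "ven"
Leaf count: 16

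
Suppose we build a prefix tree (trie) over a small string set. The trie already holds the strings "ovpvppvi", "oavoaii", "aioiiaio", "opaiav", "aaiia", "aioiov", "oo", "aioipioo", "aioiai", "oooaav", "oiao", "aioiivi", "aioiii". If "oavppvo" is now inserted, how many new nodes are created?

"oav" is already a path in the trie; the remaining "ppvo" must be added.
New nodes needed: |"oavppvo"| − 3 = 7 − 3 = 4.

4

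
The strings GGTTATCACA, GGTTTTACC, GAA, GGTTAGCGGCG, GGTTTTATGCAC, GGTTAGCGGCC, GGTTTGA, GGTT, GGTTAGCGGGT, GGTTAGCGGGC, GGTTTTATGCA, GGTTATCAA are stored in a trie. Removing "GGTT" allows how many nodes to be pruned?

0

After clearing the end-marker at "GGTT", prune upward until reaching a node still needed by another word.
Every node on "GGTT" is still needed (e.g. by "GGTTATCACA"), so nothing is freed.
Nodes removed: 0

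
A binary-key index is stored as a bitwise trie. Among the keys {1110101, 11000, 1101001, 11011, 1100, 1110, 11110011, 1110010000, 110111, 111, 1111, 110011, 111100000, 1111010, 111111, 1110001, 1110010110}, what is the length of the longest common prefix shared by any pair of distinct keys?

The deepest shared node is where two words last agree before diverging.
"1110010000" and "1110010110" agree on "1110010" (7 characters) before diverging; nothing deeper is shared.
Longest shared-prefix length: 7

7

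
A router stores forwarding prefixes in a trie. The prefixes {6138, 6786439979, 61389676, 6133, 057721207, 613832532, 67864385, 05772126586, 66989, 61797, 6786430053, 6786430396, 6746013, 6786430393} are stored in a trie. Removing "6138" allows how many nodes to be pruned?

0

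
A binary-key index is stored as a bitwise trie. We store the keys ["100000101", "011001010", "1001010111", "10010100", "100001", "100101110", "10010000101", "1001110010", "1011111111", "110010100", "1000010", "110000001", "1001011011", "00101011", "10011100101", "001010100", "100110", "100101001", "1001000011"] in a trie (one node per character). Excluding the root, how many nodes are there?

80

Count nodes per top-level branch (shared prefixes stored once):
  '0'-branch (001010100, 00101011, 011001010): 18 nodes
  '1'-branch (100000101, 100001, 1000010, 10010000101, 1001000011, 10010100, 100101001, 1001010111, 1001011011, 100101110, 100110, 1001110010, 10011100101, 1011111111, 110000001, 110010100): 62 nodes
Sum: 80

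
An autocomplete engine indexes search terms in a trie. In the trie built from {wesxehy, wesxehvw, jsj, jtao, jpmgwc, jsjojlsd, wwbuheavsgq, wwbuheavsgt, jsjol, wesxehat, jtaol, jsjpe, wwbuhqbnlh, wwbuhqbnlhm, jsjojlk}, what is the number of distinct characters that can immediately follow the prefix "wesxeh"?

The children of the "wesxeh" node are the distinct next characters among strings starting with "wesxeh".
Distinct next characters after "wesxeh": a, v, y.
That node has 3 child edges.

3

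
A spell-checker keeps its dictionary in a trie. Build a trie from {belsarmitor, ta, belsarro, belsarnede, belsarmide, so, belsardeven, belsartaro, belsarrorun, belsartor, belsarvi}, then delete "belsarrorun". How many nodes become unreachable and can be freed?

A node on "belsarrorun"'s path can go only if nothing else ends at it or branches off below it.
The suffix "run" (3 nodes) is used only by "belsarrorun"; "belsarro" is itself a stored word, so pruning stops there.
Nodes removed: 3

3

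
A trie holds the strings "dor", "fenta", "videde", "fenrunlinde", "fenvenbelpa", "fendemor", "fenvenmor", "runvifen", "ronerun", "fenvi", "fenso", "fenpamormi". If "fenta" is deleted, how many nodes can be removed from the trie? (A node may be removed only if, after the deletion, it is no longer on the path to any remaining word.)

2

After clearing the end-marker at "fenta", prune upward until reaching a node still needed by another word.
The suffix "ta" (2 nodes) is used only by "fenta"; the node for "fen" still has the child "r", so pruning stops there.
Nodes removed: 2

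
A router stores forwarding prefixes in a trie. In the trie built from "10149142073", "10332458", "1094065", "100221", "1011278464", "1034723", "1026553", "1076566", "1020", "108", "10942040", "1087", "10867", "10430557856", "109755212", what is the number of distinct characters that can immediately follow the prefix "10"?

8

Walk "10" from the root, arriving at one node.
Characters that immediately follow "10" among the stored strings: {0, 1, 2, 3, 4, 7, 8, 9}.
That node has 8 child edges.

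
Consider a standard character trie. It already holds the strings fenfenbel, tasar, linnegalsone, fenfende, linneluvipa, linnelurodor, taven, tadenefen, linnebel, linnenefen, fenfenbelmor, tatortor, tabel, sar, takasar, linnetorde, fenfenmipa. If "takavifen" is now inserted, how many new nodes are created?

5

The longest prefix of "takavifen" already in the trie is "taka" (length 4).
New nodes needed: |"takavifen"| − 4 = 9 − 4 = 5.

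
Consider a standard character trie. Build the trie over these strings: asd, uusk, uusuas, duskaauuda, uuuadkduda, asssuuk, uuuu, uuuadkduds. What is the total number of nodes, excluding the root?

Insert word by word; a character creates a node only if that edge doesn't already exist:
  "asd" → 3 new (a, s, d)
  "uusk" → 4 new (u, u, s, k)
  "uusuas" → prefix "uus" already present; 3 new (u, a, s)
  "duskaauuda" → 10 new (d, u, s, k, a, a, u, u, d, a)
  "uuuadkduda" → prefix "uu" already present; 8 new (u, a, d, k, d, u, d, a)
  "asssuuk" → prefix "as" already present; 5 new (s, s, u, u, k)
  "uuuu" → prefix "uuu" already present; 1 new (u)
  "uuuadkduds" → prefix "uuuadkdud" already present; 1 new (s)
Total nodes = 3 + 4 + 3 + 10 + 8 + 5 + 1 + 1 = 35

35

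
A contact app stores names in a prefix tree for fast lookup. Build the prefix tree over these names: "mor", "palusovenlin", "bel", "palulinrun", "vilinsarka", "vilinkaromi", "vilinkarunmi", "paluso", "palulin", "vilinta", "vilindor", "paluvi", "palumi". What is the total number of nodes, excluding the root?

Insert word by word; a character creates a node only if that edge doesn't already exist:
  "mor" → 3 new (m, o, r)
  "palusovenlin" → 12 new (p, a, l, u, s, o, v, e, n, l, i, n)
  "bel" → 3 new (b, e, l)
  "palulinrun" → prefix "palu" already present; 6 new (l, i, n, r, u, n)
  "vilinsarka" → 10 new (v, i, l, i, n, s, a, r, k, a)
  "vilinkaromi" → prefix "vilin" already present; 6 new (k, a, r, o, m, i)
  "vilinkarunmi" → prefix "vilinkar" already present; 4 new (u, n, m, i)
  "paluso" → prefix "paluso" already present; 0 new (none)
  "palulin" → prefix "palulin" already present; 0 new (none)
  "vilinta" → prefix "vilin" already present; 2 new (t, a)
  "vilindor" → prefix "vilin" already present; 3 new (d, o, r)
  "paluvi" → prefix "palu" already present; 2 new (v, i)
  "palumi" → prefix "palu" already present; 2 new (m, i)
Total nodes = 3 + 12 + 3 + 6 + 10 + 6 + 4 + 0 + 0 + 2 + 3 + 2 + 2 = 53

53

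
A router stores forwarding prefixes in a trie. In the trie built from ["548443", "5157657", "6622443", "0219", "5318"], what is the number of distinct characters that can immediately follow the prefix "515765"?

1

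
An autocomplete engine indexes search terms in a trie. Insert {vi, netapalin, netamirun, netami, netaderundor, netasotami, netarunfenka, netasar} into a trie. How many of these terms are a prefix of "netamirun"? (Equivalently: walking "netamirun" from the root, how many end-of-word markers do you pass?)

Check each prefix of "netamirun" against the stored set — each match is an end-marker on the path.
Prefixes of the query that are stored words: "netami", "netamirun"
Count: 2

2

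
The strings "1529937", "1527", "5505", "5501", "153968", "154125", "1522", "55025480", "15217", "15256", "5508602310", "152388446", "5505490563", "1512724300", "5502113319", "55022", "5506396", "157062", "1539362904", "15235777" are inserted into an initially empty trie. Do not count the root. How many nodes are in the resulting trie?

83

Trace insertions, counting only characters that open a new branch:
  "1529937" → 7 new (1, 5, 2, 9, 9, 3, 7)
  "1527" → prefix "152" already present; 1 new (7)
  "5505" → 4 new (5, 5, 0, 5)
  "5501" → prefix "550" already present; 1 new (1)
  "153968" → prefix "15" already present; 4 new (3, 9, 6, 8)
  "154125" → prefix "15" already present; 4 new (4, 1, 2, 5)
  "1522" → prefix "152" already present; 1 new (2)
  "55025480" → prefix "550" already present; 5 new (2, 5, 4, 8, 0)
  "15217" → prefix "152" already present; 2 new (1, 7)
  "15256" → prefix "152" already present; 2 new (5, 6)
  "5508602310" → prefix "550" already present; 7 new (8, 6, 0, 2, 3, 1, 0)
  "152388446" → prefix "152" already present; 6 new (3, 8, 8, 4, 4, 6)
  "5505490563" → prefix "5505" already present; 6 new (4, 9, 0, 5, 6, 3)
  "1512724300" → prefix "15" already present; 8 new (1, 2, 7, 2, 4, 3, 0, 0)
  "5502113319" → prefix "5502" already present; 6 new (1, 1, 3, 3, 1, 9)
  "55022" → prefix "5502" already present; 1 new (2)
  "5506396" → prefix "550" already present; 4 new (6, 3, 9, 6)
  "157062" → prefix "15" already present; 4 new (7, 0, 6, 2)
  "1539362904" → prefix "1539" already present; 6 new (3, 6, 2, 9, 0, 4)
  "15235777" → prefix "1523" already present; 4 new (5, 7, 7, 7)
Total nodes = 7 + 1 + 4 + 1 + 4 + 4 + 1 + 5 + 2 + 2 + 7 + 6 + 6 + 8 + 6 + 1 + 4 + 4 + 6 + 4 = 83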